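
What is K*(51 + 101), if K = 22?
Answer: 3344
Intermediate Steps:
K*(51 + 101) = 22*(51 + 101) = 22*152 = 3344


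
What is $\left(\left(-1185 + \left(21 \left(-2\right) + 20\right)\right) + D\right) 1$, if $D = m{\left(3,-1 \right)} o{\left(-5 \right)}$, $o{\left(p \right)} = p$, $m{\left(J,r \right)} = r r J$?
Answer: $-1222$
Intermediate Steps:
$m{\left(J,r \right)} = J r^{2}$ ($m{\left(J,r \right)} = r^{2} J = J r^{2}$)
$D = -15$ ($D = 3 \left(-1\right)^{2} \left(-5\right) = 3 \cdot 1 \left(-5\right) = 3 \left(-5\right) = -15$)
$\left(\left(-1185 + \left(21 \left(-2\right) + 20\right)\right) + D\right) 1 = \left(\left(-1185 + \left(21 \left(-2\right) + 20\right)\right) - 15\right) 1 = \left(\left(-1185 + \left(-42 + 20\right)\right) - 15\right) 1 = \left(\left(-1185 - 22\right) - 15\right) 1 = \left(-1207 - 15\right) 1 = \left(-1222\right) 1 = -1222$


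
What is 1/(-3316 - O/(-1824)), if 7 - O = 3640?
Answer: -608/2017339 ≈ -0.00030139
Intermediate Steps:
O = -3633 (O = 7 - 1*3640 = 7 - 3640 = -3633)
1/(-3316 - O/(-1824)) = 1/(-3316 - (-3633)/(-1824)) = 1/(-3316 - (-3633)*(-1)/1824) = 1/(-3316 - 1*1211/608) = 1/(-3316 - 1211/608) = 1/(-2017339/608) = -608/2017339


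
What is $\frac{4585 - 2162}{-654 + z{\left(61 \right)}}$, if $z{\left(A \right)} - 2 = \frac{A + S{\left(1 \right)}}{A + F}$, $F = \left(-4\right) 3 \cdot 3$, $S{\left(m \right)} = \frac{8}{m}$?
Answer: $- \frac{60575}{16231} \approx -3.7321$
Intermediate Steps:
$F = -36$ ($F = \left(-12\right) 3 = -36$)
$z{\left(A \right)} = 2 + \frac{8 + A}{-36 + A}$ ($z{\left(A \right)} = 2 + \frac{A + \frac{8}{1}}{A - 36} = 2 + \frac{A + 8 \cdot 1}{-36 + A} = 2 + \frac{A + 8}{-36 + A} = 2 + \frac{8 + A}{-36 + A}$)
$\frac{4585 - 2162}{-654 + z{\left(61 \right)}} = \frac{4585 - 2162}{-654 + \frac{-64 + 3 \cdot 61}{-36 + 61}} = \frac{2423}{-654 + \frac{-64 + 183}{25}} = \frac{2423}{-654 + \frac{1}{25} \cdot 119} = \frac{2423}{-654 + \frac{119}{25}} = \frac{2423}{- \frac{16231}{25}} = 2423 \left(- \frac{25}{16231}\right) = - \frac{60575}{16231}$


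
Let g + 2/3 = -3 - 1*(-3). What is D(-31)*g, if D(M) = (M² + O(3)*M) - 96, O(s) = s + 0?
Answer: -1544/3 ≈ -514.67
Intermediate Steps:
O(s) = s
D(M) = -96 + M² + 3*M (D(M) = (M² + 3*M) - 96 = -96 + M² + 3*M)
g = -⅔ (g = -⅔ + (-3 - 1*(-3)) = -⅔ + (-3 + 3) = -⅔ + 0 = -⅔ ≈ -0.66667)
D(-31)*g = (-96 + (-31)² + 3*(-31))*(-⅔) = (-96 + 961 - 93)*(-⅔) = 772*(-⅔) = -1544/3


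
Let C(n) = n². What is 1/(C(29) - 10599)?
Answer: -1/9758 ≈ -0.00010248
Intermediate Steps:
1/(C(29) - 10599) = 1/(29² - 10599) = 1/(841 - 10599) = 1/(-9758) = -1/9758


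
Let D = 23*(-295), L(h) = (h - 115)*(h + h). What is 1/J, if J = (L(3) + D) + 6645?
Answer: -1/812 ≈ -0.0012315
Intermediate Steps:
L(h) = 2*h*(-115 + h) (L(h) = (-115 + h)*(2*h) = 2*h*(-115 + h))
D = -6785
J = -812 (J = (2*3*(-115 + 3) - 6785) + 6645 = (2*3*(-112) - 6785) + 6645 = (-672 - 6785) + 6645 = -7457 + 6645 = -812)
1/J = 1/(-812) = -1/812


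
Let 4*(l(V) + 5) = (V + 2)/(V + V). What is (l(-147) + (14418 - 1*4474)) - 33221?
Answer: -27379487/1176 ≈ -23282.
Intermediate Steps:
l(V) = -5 + (2 + V)/(8*V) (l(V) = -5 + ((V + 2)/(V + V))/4 = -5 + ((2 + V)/((2*V)))/4 = -5 + ((2 + V)*(1/(2*V)))/4 = -5 + ((2 + V)/(2*V))/4 = -5 + (2 + V)/(8*V))
(l(-147) + (14418 - 1*4474)) - 33221 = ((1/8)*(2 - 39*(-147))/(-147) + (14418 - 1*4474)) - 33221 = ((1/8)*(-1/147)*(2 + 5733) + (14418 - 4474)) - 33221 = ((1/8)*(-1/147)*5735 + 9944) - 33221 = (-5735/1176 + 9944) - 33221 = 11688409/1176 - 33221 = -27379487/1176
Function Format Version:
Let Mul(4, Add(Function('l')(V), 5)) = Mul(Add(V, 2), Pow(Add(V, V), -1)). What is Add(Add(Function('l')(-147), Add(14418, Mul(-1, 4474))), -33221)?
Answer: Rational(-27379487, 1176) ≈ -23282.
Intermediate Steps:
Function('l')(V) = Add(-5, Mul(Rational(1, 8), Pow(V, -1), Add(2, V))) (Function('l')(V) = Add(-5, Mul(Rational(1, 4), Mul(Add(V, 2), Pow(Add(V, V), -1)))) = Add(-5, Mul(Rational(1, 4), Mul(Add(2, V), Pow(Mul(2, V), -1)))) = Add(-5, Mul(Rational(1, 4), Mul(Add(2, V), Mul(Rational(1, 2), Pow(V, -1))))) = Add(-5, Mul(Rational(1, 4), Mul(Rational(1, 2), Pow(V, -1), Add(2, V)))) = Add(-5, Mul(Rational(1, 8), Pow(V, -1), Add(2, V))))
Add(Add(Function('l')(-147), Add(14418, Mul(-1, 4474))), -33221) = Add(Add(Mul(Rational(1, 8), Pow(-147, -1), Add(2, Mul(-39, -147))), Add(14418, Mul(-1, 4474))), -33221) = Add(Add(Mul(Rational(1, 8), Rational(-1, 147), Add(2, 5733)), Add(14418, -4474)), -33221) = Add(Add(Mul(Rational(1, 8), Rational(-1, 147), 5735), 9944), -33221) = Add(Add(Rational(-5735, 1176), 9944), -33221) = Add(Rational(11688409, 1176), -33221) = Rational(-27379487, 1176)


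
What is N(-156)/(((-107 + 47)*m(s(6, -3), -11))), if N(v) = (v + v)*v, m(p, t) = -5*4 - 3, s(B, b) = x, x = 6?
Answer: 4056/115 ≈ 35.270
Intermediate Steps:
s(B, b) = 6
m(p, t) = -23 (m(p, t) = -20 - 3 = -23)
N(v) = 2*v² (N(v) = (2*v)*v = 2*v²)
N(-156)/(((-107 + 47)*m(s(6, -3), -11))) = (2*(-156)²)/(((-107 + 47)*(-23))) = (2*24336)/((-60*(-23))) = 48672/1380 = 48672*(1/1380) = 4056/115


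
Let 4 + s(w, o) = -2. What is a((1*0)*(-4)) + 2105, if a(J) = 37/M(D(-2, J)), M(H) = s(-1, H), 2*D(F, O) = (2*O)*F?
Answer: 12593/6 ≈ 2098.8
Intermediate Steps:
D(F, O) = F*O (D(F, O) = ((2*O)*F)/2 = (2*F*O)/2 = F*O)
s(w, o) = -6 (s(w, o) = -4 - 2 = -6)
M(H) = -6
a(J) = -37/6 (a(J) = 37/(-6) = 37*(-⅙) = -37/6)
a((1*0)*(-4)) + 2105 = -37/6 + 2105 = 12593/6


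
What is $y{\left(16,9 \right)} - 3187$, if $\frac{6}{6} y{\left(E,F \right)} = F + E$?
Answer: $-3162$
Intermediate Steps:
$y{\left(E,F \right)} = E + F$ ($y{\left(E,F \right)} = F + E = E + F$)
$y{\left(16,9 \right)} - 3187 = \left(16 + 9\right) - 3187 = 25 - 3187 = -3162$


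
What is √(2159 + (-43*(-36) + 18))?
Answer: 5*√149 ≈ 61.033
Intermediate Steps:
√(2159 + (-43*(-36) + 18)) = √(2159 + (1548 + 18)) = √(2159 + 1566) = √3725 = 5*√149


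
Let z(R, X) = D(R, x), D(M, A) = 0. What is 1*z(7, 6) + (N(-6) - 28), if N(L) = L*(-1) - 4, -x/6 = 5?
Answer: -26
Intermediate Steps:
x = -30 (x = -6*5 = -30)
N(L) = -4 - L (N(L) = -L - 4 = -4 - L)
z(R, X) = 0
1*z(7, 6) + (N(-6) - 28) = 1*0 + ((-4 - 1*(-6)) - 28) = 0 + ((-4 + 6) - 28) = 0 + (2 - 28) = 0 - 26 = -26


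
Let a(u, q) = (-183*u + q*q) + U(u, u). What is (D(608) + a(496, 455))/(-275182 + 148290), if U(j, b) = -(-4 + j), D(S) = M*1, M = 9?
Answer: -57887/63446 ≈ -0.91238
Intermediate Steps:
D(S) = 9 (D(S) = 9*1 = 9)
U(j, b) = 4 - j
a(u, q) = 4 + q**2 - 184*u (a(u, q) = (-183*u + q*q) + (4 - u) = (-183*u + q**2) + (4 - u) = (q**2 - 183*u) + (4 - u) = 4 + q**2 - 184*u)
(D(608) + a(496, 455))/(-275182 + 148290) = (9 + (4 + 455**2 - 184*496))/(-275182 + 148290) = (9 + (4 + 207025 - 91264))/(-126892) = (9 + 115765)*(-1/126892) = 115774*(-1/126892) = -57887/63446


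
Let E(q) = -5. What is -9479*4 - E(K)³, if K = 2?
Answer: -37791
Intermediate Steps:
-9479*4 - E(K)³ = -9479*4 - 1*(-5)³ = -37916 - 1*(-125) = -37916 + 125 = -37791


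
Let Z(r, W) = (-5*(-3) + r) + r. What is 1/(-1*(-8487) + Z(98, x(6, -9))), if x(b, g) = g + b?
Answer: 1/8698 ≈ 0.00011497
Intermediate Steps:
x(b, g) = b + g
Z(r, W) = 15 + 2*r (Z(r, W) = (15 + r) + r = 15 + 2*r)
1/(-1*(-8487) + Z(98, x(6, -9))) = 1/(-1*(-8487) + (15 + 2*98)) = 1/(8487 + (15 + 196)) = 1/(8487 + 211) = 1/8698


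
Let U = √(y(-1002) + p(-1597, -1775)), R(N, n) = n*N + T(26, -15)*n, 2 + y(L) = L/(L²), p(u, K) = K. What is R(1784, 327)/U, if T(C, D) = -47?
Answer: -567999*I*√1784116110/1780555 ≈ -13474.0*I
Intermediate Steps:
y(L) = -2 + 1/L (y(L) = -2 + L/(L²) = -2 + L/L² = -2 + 1/L)
R(N, n) = -47*n + N*n (R(N, n) = n*N - 47*n = N*n - 47*n = -47*n + N*n)
U = I*√1784116110/1002 (U = √((-2 + 1/(-1002)) - 1775) = √((-2 - 1/1002) - 1775) = √(-2005/1002 - 1775) = √(-1780555/1002) = I*√1784116110/1002 ≈ 42.154*I)
R(1784, 327)/U = (327*(-47 + 1784))/((I*√1784116110/1002)) = (327*1737)*(-I*√1784116110/1780555) = 567999*(-I*√1784116110/1780555) = -567999*I*√1784116110/1780555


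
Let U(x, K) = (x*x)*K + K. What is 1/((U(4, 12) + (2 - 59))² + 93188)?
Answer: 1/114797 ≈ 8.7110e-6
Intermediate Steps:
U(x, K) = K + K*x² (U(x, K) = x²*K + K = K*x² + K = K + K*x²)
1/((U(4, 12) + (2 - 59))² + 93188) = 1/((12*(1 + 4²) + (2 - 59))² + 93188) = 1/((12*(1 + 16) - 57)² + 93188) = 1/((12*17 - 57)² + 93188) = 1/((204 - 57)² + 93188) = 1/(147² + 93188) = 1/(21609 + 93188) = 1/114797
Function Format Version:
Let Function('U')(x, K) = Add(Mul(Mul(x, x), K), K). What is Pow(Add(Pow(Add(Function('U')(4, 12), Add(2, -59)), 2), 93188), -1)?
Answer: Rational(1, 114797) ≈ 8.7110e-6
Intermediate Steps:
Function('U')(x, K) = Add(K, Mul(K, Pow(x, 2))) (Function('U')(x, K) = Add(Mul(Pow(x, 2), K), K) = Add(Mul(K, Pow(x, 2)), K) = Add(K, Mul(K, Pow(x, 2))))
Pow(Add(Pow(Add(Function('U')(4, 12), Add(2, -59)), 2), 93188), -1) = Pow(Add(Pow(Add(Mul(12, Add(1, Pow(4, 2))), Add(2, -59)), 2), 93188), -1) = Pow(Add(Pow(Add(Mul(12, Add(1, 16)), -57), 2), 93188), -1) = Pow(Add(Pow(Add(Mul(12, 17), -57), 2), 93188), -1) = Pow(Add(Pow(Add(204, -57), 2), 93188), -1) = Pow(Add(Pow(147, 2), 93188), -1) = Pow(Add(21609, 93188), -1) = Pow(114797, -1) = Rational(1, 114797)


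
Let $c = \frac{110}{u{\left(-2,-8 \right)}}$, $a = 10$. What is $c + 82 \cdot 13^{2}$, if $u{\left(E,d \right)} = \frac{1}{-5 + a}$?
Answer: $14408$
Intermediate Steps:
$u{\left(E,d \right)} = \frac{1}{5}$ ($u{\left(E,d \right)} = \frac{1}{-5 + 10} = \frac{1}{5}$)
$c = 550$ ($c = 110 \frac{1}{\frac{1}{5}} = 110 \cdot 5 = 550$)
$c + 82 \cdot 13^{2} = 550 + 82 \cdot 13^{2} = 550 + 82 \cdot 169 = 550 + 13858 = 14408$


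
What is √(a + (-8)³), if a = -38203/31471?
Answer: 3*I*√466757845/2861 ≈ 22.654*I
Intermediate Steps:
a = -3473/2861 (a = -38203*1/31471 = -3473/2861 ≈ -1.2139)
√(a + (-8)³) = √(-3473/2861 + (-8)³) = √(-3473/2861 - 512) = √(-1468305/2861) = 3*I*√466757845/2861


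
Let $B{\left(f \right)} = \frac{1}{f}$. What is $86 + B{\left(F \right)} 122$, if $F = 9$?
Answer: $\frac{896}{9} \approx 99.556$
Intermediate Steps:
$86 + B{\left(F \right)} 122 = 86 + \frac{1}{9} \cdot 122 = 86 + \frac{122}{9} = \frac{896}{9}$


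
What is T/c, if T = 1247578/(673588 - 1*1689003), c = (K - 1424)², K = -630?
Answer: -623789/2141975295070 ≈ -2.9122e-7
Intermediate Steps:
c = 4218916 (c = (-630 - 1424)² = (-2054)² = 4218916)
T = -1247578/1015415 (T = 1247578/(673588 - 1689003) = 1247578/(-1015415) = 1247578*(-1/1015415) = -1247578/1015415 ≈ -1.2286)
T/c = -1247578/1015415/4218916 = -1247578/1015415*1/4218916 = -623789/2141975295070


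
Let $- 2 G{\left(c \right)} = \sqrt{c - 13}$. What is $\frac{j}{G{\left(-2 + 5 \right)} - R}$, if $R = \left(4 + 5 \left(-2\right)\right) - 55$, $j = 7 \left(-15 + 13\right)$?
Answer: $- \frac{1708}{7447} - \frac{14 i \sqrt{10}}{7447} \approx -0.22935 - 0.0059449 i$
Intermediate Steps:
$G{\left(c \right)} = - \frac{\sqrt{-13 + c}}{2}$ ($G{\left(c \right)} = - \frac{\sqrt{c - 13}}{2} = - \frac{\sqrt{-13 + c}}{2}$)
$j = -14$ ($j = 7 \left(-2\right) = -14$)
$R = -61$ ($R = \left(4 - 10\right) - 55 = -6 - 55 = -61$)
$\frac{j}{G{\left(-2 + 5 \right)} - R} = - \frac{14}{- \frac{\sqrt{-13 + \left(-2 + 5\right)}}{2} - -61} = - \frac{14}{- \frac{\sqrt{-13 + 3}}{2} + 61} = - \frac{14}{- \frac{\sqrt{-10}}{2} + 61} = - \frac{14}{- \frac{i \sqrt{10}}{2} + 61} = - \frac{14}{61 - \frac{i \sqrt{10}}{2}}$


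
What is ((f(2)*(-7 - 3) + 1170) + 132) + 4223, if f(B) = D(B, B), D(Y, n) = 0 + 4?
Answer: 5485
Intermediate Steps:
D(Y, n) = 4
f(B) = 4
((f(2)*(-7 - 3) + 1170) + 132) + 4223 = ((4*(-7 - 3) + 1170) + 132) + 4223 = ((4*(-10) + 1170) + 132) + 4223 = ((-40 + 1170) + 132) + 4223 = (1130 + 132) + 4223 = 1262 + 4223 = 5485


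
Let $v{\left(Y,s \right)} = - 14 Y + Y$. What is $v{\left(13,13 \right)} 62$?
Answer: $-10478$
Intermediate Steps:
$v{\left(Y,s \right)} = - 13 Y$
$v{\left(13,13 \right)} 62 = \left(-13\right) 13 \cdot 62 = \left(-169\right) 62 = -10478$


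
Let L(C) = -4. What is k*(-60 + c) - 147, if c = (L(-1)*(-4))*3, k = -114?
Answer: 1221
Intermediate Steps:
c = 48 (c = -4*(-4)*3 = 16*3 = 48)
k*(-60 + c) - 147 = -114*(-60 + 48) - 147 = -114*(-12) - 147 = 1368 - 147 = 1221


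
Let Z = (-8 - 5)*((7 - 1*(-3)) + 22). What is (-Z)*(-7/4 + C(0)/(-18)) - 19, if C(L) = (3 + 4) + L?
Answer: -8179/9 ≈ -908.78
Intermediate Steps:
Z = -416 (Z = -13*((7 + 3) + 22) = -13*(10 + 22) = -13*32 = -416)
C(L) = 7 + L
(-Z)*(-7/4 + C(0)/(-18)) - 19 = (-1*(-416))*(-7/4 + (7 + 0)/(-18)) - 19 = 416*(-7*¼ + 7*(-1/18)) - 19 = 416*(-7/4 - 7/18) - 19 = 416*(-77/36) - 19 = -8008/9 - 19 = -8179/9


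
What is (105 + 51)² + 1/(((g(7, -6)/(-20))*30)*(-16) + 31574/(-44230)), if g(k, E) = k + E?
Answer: 12532405043/514973 ≈ 24336.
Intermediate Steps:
g(k, E) = E + k
(105 + 51)² + 1/(((g(7, -6)/(-20))*30)*(-16) + 31574/(-44230)) = (105 + 51)² + 1/((((-6 + 7)/(-20))*30)*(-16) + 31574/(-44230)) = 156² + 1/(((1*(-1/20))*30)*(-16) + 31574*(-1/44230)) = 24336 + 1/(-1/20*30*(-16) - 15787/22115) = 24336 + 1/(-3/2*(-16) - 15787/22115) = 24336 + 1/(24 - 15787/22115) = 24336 + 1/(514973/22115) = 24336 + 22115/514973 = 12532405043/514973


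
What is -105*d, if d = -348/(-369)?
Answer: -4060/41 ≈ -99.024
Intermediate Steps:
d = 116/123 (d = -348*(-1/369) = 116/123 ≈ 0.94309)
-105*d = -105*116/123 = -4060/41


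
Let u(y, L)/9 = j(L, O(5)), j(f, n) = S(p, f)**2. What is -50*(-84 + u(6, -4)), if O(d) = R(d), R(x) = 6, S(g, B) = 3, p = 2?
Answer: 150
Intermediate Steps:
O(d) = 6
j(f, n) = 9 (j(f, n) = 3**2 = 9)
u(y, L) = 81 (u(y, L) = 9*9 = 81)
-50*(-84 + u(6, -4)) = -50*(-84 + 81) = -50*(-3) = 150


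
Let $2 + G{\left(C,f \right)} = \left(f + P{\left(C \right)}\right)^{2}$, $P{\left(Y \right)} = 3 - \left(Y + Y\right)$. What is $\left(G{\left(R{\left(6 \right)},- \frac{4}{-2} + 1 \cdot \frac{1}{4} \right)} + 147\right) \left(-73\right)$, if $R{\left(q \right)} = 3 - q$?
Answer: $- \frac{317185}{16} \approx -19824.0$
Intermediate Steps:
$P{\left(Y \right)} = 3 - 2 Y$
$G{\left(C,f \right)} = -2 + \left(3 + f - 2 C\right)^{2}$ ($G{\left(C,f \right)} = -2 + \left(f - \left(-3 + 2 C\right)\right)^{2} = -2 + \left(3 + f - 2 C\right)^{2}$)
$\left(G{\left(R{\left(6 \right)},- \frac{4}{-2} + 1 \cdot \frac{1}{4} \right)} + 147\right) \left(-73\right) = \left(\left(-2 + \left(3 + \left(- \frac{4}{-2} + 1 \cdot \frac{1}{4}\right) - 2 \left(3 - 6\right)\right)^{2}\right) + 147\right) \left(-73\right) = \left(\left(-2 + \left(3 + \left(\left(-4\right) \left(- \frac{1}{2}\right) + 1 \cdot \frac{1}{4}\right) - 2 \left(3 - 6\right)\right)^{2}\right) + 147\right) \left(-73\right) = \left(\left(-2 + \left(3 + \left(2 + \frac{1}{4}\right) - -6\right)^{2}\right) + 147\right) \left(-73\right) = \left(\left(-2 + \left(3 + \frac{9}{4} + 6\right)^{2}\right) + 147\right) \left(-73\right) = \left(\left(-2 + \left(\frac{45}{4}\right)^{2}\right) + 147\right) \left(-73\right) = \left(\left(-2 + \frac{2025}{16}\right) + 147\right) \left(-73\right) = \left(\frac{1993}{16} + 147\right) \left(-73\right) = \frac{4345}{16} \left(-73\right) = - \frac{317185}{16}$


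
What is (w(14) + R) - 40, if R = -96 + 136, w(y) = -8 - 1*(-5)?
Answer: -3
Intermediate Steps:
w(y) = -3 (w(y) = -8 + 5 = -3)
R = 40
(w(14) + R) - 40 = (-3 + 40) - 40 = 37 - 40 = -3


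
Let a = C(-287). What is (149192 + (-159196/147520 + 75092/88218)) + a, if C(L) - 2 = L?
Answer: 242232590469829/1626739920 ≈ 1.4891e+5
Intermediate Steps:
C(L) = 2 + L
a = -285 (a = 2 - 287 = -285)
(149192 + (-159196/147520 + 75092/88218)) + a = (149192 + (-159196/147520 + 75092/88218)) - 285 = (149192 + (-159196*1/147520 + 75092*(1/88218))) - 285 = (149192 + (-39799/36880 + 37546/44109)) - 285 = (149192 - 370797611/1626739920) - 285 = 242696211347029/1626739920 - 285 = 242232590469829/1626739920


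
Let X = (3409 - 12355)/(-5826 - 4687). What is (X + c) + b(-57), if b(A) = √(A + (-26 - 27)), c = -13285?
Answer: -139656259/10513 + I*√110 ≈ -13284.0 + 10.488*I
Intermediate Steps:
b(A) = √(-53 + A) (b(A) = √(A - 53) = √(-53 + A))
X = 8946/10513 (X = -8946/(-10513) = -8946*(-1/10513) = 8946/10513 ≈ 0.85095)
(X + c) + b(-57) = (8946/10513 - 13285) + √(-53 - 57) = -139656259/10513 + √(-110) = -139656259/10513 + I*√110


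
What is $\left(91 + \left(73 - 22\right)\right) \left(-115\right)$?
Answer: $-16330$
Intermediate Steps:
$\left(91 + \left(73 - 22\right)\right) \left(-115\right) = \left(91 + 51\right) \left(-115\right) = 142 \left(-115\right) = -16330$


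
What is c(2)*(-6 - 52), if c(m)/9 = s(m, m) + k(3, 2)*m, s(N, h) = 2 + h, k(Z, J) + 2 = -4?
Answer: 4176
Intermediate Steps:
k(Z, J) = -6 (k(Z, J) = -2 - 4 = -6)
c(m) = 18 - 45*m (c(m) = 9*((2 + m) - 6*m) = 9*(2 - 5*m) = 18 - 45*m)
c(2)*(-6 - 52) = (18 - 45*2)*(-6 - 52) = (18 - 90)*(-58) = -72*(-58) = 4176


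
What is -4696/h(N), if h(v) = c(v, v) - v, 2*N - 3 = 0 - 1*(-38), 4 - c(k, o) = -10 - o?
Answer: -2348/7 ≈ -335.43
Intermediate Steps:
c(k, o) = 14 + o (c(k, o) = 4 - (-10 - o) = 4 + (10 + o) = 14 + o)
N = 41/2 (N = 3/2 + (0 - 1*(-38))/2 = 3/2 + (0 + 38)/2 = 3/2 + (½)*38 = 3/2 + 19 = 41/2 ≈ 20.500)
h(v) = 14 (h(v) = (14 + v) - v = 14)
-4696/h(N) = -4696/14 = -4696*1/14 = -2348/7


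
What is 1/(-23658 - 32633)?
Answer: -1/56291 ≈ -1.7765e-5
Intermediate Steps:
1/(-23658 - 32633) = 1/(-56291) = -1/56291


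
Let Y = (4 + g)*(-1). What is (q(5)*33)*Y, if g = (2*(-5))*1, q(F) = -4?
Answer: -792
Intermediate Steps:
g = -10 (g = -10*1 = -10)
Y = 6 (Y = (4 - 10)*(-1) = -6*(-1) = 6)
(q(5)*33)*Y = -4*33*6 = -132*6 = -792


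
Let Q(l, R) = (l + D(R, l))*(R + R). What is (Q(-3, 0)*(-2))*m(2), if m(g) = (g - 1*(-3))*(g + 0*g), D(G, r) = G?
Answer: 0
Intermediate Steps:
Q(l, R) = 2*R*(R + l) (Q(l, R) = (l + R)*(R + R) = (R + l)*(2*R) = 2*R*(R + l))
m(g) = g*(3 + g) (m(g) = (g + 3)*(g + 0) = (3 + g)*g = g*(3 + g))
(Q(-3, 0)*(-2))*m(2) = ((2*0*(0 - 3))*(-2))*(2*(3 + 2)) = ((2*0*(-3))*(-2))*(2*5) = (0*(-2))*10 = 0*10 = 0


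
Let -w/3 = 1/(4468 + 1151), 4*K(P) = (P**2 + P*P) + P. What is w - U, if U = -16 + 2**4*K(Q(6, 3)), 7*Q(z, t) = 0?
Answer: 29967/1873 ≈ 15.999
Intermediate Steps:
Q(z, t) = 0 (Q(z, t) = (1/7)*0 = 0)
K(P) = P**2/2 + P/4 (K(P) = ((P**2 + P*P) + P)/4 = ((P**2 + P**2) + P)/4 = (2*P**2 + P)/4 = (P + 2*P**2)/4 = P**2/2 + P/4)
U = -16 (U = -16 + 2**4*((1/4)*0*(1 + 2*0)) = -16 + 16*((1/4)*0*(1 + 0)) = -16 + 16*((1/4)*0*1) = -16 + 16*0 = -16 + 0 = -16)
w = -1/1873 (w = -3/(4468 + 1151) = -3/5619 = -3*1/5619 = -1/1873 ≈ -0.00053390)
w - U = -1/1873 - 1*(-16) = -1/1873 + 16 = 29967/1873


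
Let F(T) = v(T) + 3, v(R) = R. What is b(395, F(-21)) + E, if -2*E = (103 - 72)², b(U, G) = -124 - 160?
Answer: -1529/2 ≈ -764.50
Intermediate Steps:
F(T) = 3 + T (F(T) = T + 3 = 3 + T)
b(U, G) = -284
E = -961/2 (E = -(103 - 72)²/2 = -½*31² = -½*961 = -961/2 ≈ -480.50)
b(395, F(-21)) + E = -284 - 961/2 = -1529/2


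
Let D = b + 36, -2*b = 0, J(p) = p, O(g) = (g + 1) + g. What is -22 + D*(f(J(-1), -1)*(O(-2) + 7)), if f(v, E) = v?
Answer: -166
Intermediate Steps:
O(g) = 1 + 2*g (O(g) = (1 + g) + g = 1 + 2*g)
b = 0 (b = -½*0 = 0)
D = 36 (D = 0 + 36 = 36)
-22 + D*(f(J(-1), -1)*(O(-2) + 7)) = -22 + 36*(-((1 + 2*(-2)) + 7)) = -22 + 36*(-((1 - 4) + 7)) = -22 + 36*(-(-3 + 7)) = -22 + 36*(-1*4) = -22 + 36*(-4) = -22 - 144 = -166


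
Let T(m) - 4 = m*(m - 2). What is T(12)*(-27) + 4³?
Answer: -3284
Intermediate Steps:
T(m) = 4 + m*(-2 + m) (T(m) = 4 + m*(m - 2) = 4 + m*(-2 + m))
T(12)*(-27) + 4³ = (4 + 12² - 2*12)*(-27) + 4³ = (4 + 144 - 24)*(-27) + 64 = 124*(-27) + 64 = -3348 + 64 = -3284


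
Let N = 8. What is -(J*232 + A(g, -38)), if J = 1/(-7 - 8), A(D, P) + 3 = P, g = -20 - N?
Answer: 847/15 ≈ 56.467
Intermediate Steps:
g = -28 (g = -20 - 1*8 = -20 - 8 = -28)
A(D, P) = -3 + P
J = -1/15 (J = 1/(-15) = -1/15 ≈ -0.066667)
-(J*232 + A(g, -38)) = -(-1/15*232 + (-3 - 38)) = -(-232/15 - 41) = -1*(-847/15) = 847/15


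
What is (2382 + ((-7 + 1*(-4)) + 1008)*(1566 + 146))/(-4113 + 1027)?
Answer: -854623/1543 ≈ -553.87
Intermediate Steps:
(2382 + ((-7 + 1*(-4)) + 1008)*(1566 + 146))/(-4113 + 1027) = (2382 + ((-7 - 4) + 1008)*1712)/(-3086) = (2382 + (-11 + 1008)*1712)*(-1/3086) = (2382 + 997*1712)*(-1/3086) = (2382 + 1706864)*(-1/3086) = 1709246*(-1/3086) = -854623/1543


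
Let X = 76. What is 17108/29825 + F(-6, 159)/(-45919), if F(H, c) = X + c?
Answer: 16565391/29139025 ≈ 0.56849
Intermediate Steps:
F(H, c) = 76 + c
17108/29825 + F(-6, 159)/(-45919) = 17108/29825 + (76 + 159)/(-45919) = 17108*(1/29825) + 235*(-1/45919) = 17108/29825 - 5/977 = 16565391/29139025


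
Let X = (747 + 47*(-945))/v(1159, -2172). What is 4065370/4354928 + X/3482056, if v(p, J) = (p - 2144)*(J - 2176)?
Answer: 118410886610923058/126844761294611545 ≈ 0.93351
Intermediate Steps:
v(p, J) = (-2176 + J)*(-2144 + p) (v(p, J) = (-2144 + p)*(-2176 + J) = (-2176 + J)*(-2144 + p))
X = -10917/1070695 (X = (747 + 47*(-945))/(4665344 - 2176*1159 - 2144*(-2172) - 2172*1159) = (747 - 44415)/(4665344 - 2521984 + 4656768 - 2517348) = -43668/4282780 = -43668*1/4282780 = -10917/1070695 ≈ -0.010196)
4065370/4354928 + X/3482056 = 4065370/4354928 - 10917/1070695/3482056 = 4065370*(1/4354928) - 10917/1070695*1/3482056 = 2032685/2177464 - 10917/3728219948920 = 118410886610923058/126844761294611545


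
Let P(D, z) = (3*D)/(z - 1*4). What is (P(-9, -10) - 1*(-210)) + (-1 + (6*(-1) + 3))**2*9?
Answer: 4983/14 ≈ 355.93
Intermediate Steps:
P(D, z) = 3*D/(-4 + z) (P(D, z) = (3*D)/(z - 4) = (3*D)/(-4 + z) = 3*D/(-4 + z))
(P(-9, -10) - 1*(-210)) + (-1 + (6*(-1) + 3))**2*9 = (3*(-9)/(-4 - 10) - 1*(-210)) + (-1 + (6*(-1) + 3))**2*9 = (3*(-9)/(-14) + 210) + (-1 + (-6 + 3))**2*9 = (3*(-9)*(-1/14) + 210) + (-1 - 3)**2*9 = (27/14 + 210) + (-4)**2*9 = 2967/14 + 16*9 = 2967/14 + 144 = 4983/14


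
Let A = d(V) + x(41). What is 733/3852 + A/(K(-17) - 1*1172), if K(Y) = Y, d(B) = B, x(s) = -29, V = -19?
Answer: 1056433/4580028 ≈ 0.23066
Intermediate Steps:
A = -48 (A = -19 - 29 = -48)
733/3852 + A/(K(-17) - 1*1172) = 733/3852 - 48/(-17 - 1*1172) = 733*(1/3852) - 48/(-17 - 1172) = 733/3852 - 48/(-1189) = 733/3852 - 48*(-1/1189) = 733/3852 + 48/1189 = 1056433/4580028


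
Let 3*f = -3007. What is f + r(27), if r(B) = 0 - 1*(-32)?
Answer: -2911/3 ≈ -970.33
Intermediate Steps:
f = -3007/3 (f = (1/3)*(-3007) = -3007/3 ≈ -1002.3)
r(B) = 32 (r(B) = 0 + 32 = 32)
f + r(27) = -3007/3 + 32 = -2911/3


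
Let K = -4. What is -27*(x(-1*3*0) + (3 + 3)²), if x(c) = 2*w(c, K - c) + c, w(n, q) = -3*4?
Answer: -324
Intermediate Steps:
w(n, q) = -12
x(c) = -24 + c (x(c) = 2*(-12) + c = -24 + c)
-27*(x(-1*3*0) + (3 + 3)²) = -27*((-24 - 1*3*0) + (3 + 3)²) = -27*((-24 - 3*0) + 6²) = -27*((-24 + 0) + 36) = -27*(-24 + 36) = -27*12 = -324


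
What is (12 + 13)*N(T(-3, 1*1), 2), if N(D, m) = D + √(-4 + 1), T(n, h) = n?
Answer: -75 + 25*I*√3 ≈ -75.0 + 43.301*I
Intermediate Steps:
N(D, m) = D + I*√3 (N(D, m) = D + √(-3) = D + I*√3)
(12 + 13)*N(T(-3, 1*1), 2) = (12 + 13)*(-3 + I*√3) = 25*(-3 + I*√3) = -75 + 25*I*√3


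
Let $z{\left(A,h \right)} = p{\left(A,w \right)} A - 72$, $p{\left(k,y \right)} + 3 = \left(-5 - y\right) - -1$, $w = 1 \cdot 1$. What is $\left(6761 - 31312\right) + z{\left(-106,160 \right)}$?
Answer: $-23775$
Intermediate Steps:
$w = 1$
$p{\left(k,y \right)} = -7 - y$ ($p{\left(k,y \right)} = -3 - \left(4 + y\right) = -7 - y$)
$z{\left(A,h \right)} = -72 - 8 A$ ($z{\left(A,h \right)} = \left(-7 - 1\right) A - 72 = - 8 A - 72 = -72 - 8 A$)
$\left(6761 - 31312\right) + z{\left(-106,160 \right)} = \left(6761 - 31312\right) - -776 = -24551 + \left(-72 + 848\right) = -24551 + 776 = -23775$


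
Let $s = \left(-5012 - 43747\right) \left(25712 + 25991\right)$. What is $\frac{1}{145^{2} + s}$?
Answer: $- \frac{1}{2520965552} \approx -3.9667 \cdot 10^{-10}$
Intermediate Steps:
$s = -2520986577$ ($s = \left(-48759\right) 51703 = -2520986577$)
$\frac{1}{145^{2} + s} = \frac{1}{145^{2} - 2520986577} = \frac{1}{21025 - 2520986577} = \frac{1}{-2520965552} = - \frac{1}{2520965552}$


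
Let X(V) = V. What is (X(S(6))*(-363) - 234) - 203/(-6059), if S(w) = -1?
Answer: 781814/6059 ≈ 129.03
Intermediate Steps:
(X(S(6))*(-363) - 234) - 203/(-6059) = (-1*(-363) - 234) - 203/(-6059) = (363 - 234) - 1/6059*(-203) = 129 + 203/6059 = 781814/6059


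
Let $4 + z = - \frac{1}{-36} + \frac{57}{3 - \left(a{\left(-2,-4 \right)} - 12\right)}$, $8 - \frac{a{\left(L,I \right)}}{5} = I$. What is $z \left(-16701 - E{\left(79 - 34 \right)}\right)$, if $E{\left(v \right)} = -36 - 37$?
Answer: $\frac{3920051}{45} \approx 87112.0$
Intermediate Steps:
$a{\left(L,I \right)} = 40 - 5 I$
$E{\left(v \right)} = -73$ ($E{\left(v \right)} = -36 - 37 = -73$)
$z = - \frac{943}{180}$ ($z = -4 + \left(- \frac{1}{-36} + \frac{57}{3 - \left(\left(40 - -20\right) - 12\right)}\right) = -4 + \left(\left(-1\right) \left(- \frac{1}{36}\right) + \frac{57}{3 - \left(\left(40 + 20\right) - 12\right)}\right) = -4 + \left(\frac{1}{36} + \frac{57}{3 - \left(60 - 12\right)}\right) = -4 + \left(\frac{1}{36} + \frac{57}{3 - 48}\right) = -4 + \left(\frac{1}{36} + \frac{57}{-45}\right) = -4 + \left(\frac{1}{36} + 57 \left(- \frac{1}{45}\right)\right) = -4 + \left(\frac{1}{36} - \frac{19}{15}\right) = -4 - \frac{223}{180} = - \frac{943}{180} \approx -5.2389$)
$z \left(-16701 - E{\left(79 - 34 \right)}\right) = - \frac{943 \left(-16701 - -73\right)}{180} = - \frac{943 \left(-16701 + 73\right)}{180} = \left(- \frac{943}{180}\right) \left(-16628\right) = \frac{3920051}{45}$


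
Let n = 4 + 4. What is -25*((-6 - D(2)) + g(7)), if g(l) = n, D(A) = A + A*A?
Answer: 100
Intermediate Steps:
D(A) = A + A²
n = 8
g(l) = 8
-25*((-6 - D(2)) + g(7)) = -25*((-6 - 2*(1 + 2)) + 8) = -25*((-6 - 2*3) + 8) = -25*((-6 - 1*6) + 8) = -25*((-6 - 6) + 8) = -25*(-12 + 8) = -25*(-4) = 100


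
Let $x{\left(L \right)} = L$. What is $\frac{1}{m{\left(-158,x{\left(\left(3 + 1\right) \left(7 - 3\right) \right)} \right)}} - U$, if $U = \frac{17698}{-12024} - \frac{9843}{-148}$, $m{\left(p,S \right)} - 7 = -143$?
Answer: $- \frac{491920555}{7563096} \approx -65.042$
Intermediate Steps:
$m{\left(p,S \right)} = -136$ ($m{\left(p,S \right)} = 7 - 143 = -136$)
$U = \frac{3616654}{55611}$ ($U = 17698 \left(- \frac{1}{12024}\right) - - \frac{9843}{148} = - \frac{8849}{6012} + \frac{9843}{148} = \frac{3616654}{55611} \approx 65.035$)
$\frac{1}{m{\left(-158,x{\left(\left(3 + 1\right) \left(7 - 3\right) \right)} \right)}} - U = \frac{1}{-136} - \frac{3616654}{55611} = - \frac{1}{136} - \frac{3616654}{55611} = - \frac{491920555}{7563096}$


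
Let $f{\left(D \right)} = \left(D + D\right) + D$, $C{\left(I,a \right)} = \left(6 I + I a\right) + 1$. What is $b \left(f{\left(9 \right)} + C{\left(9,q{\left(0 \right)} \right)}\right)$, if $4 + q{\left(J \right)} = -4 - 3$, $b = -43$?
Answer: $731$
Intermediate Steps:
$q{\left(J \right)} = -11$ ($q{\left(J \right)} = -4 - 7 = -11$)
$C{\left(I,a \right)} = 1 + 6 I + I a$
$f{\left(D \right)} = 3 D$ ($f{\left(D \right)} = 2 D + D = 3 D$)
$b \left(f{\left(9 \right)} + C{\left(9,q{\left(0 \right)} \right)}\right) = - 43 \left(3 \cdot 9 + \left(1 + 6 \cdot 9 + 9 \left(-11\right)\right)\right) = - 43 \left(27 + \left(1 + 54 - 99\right)\right) = - 43 \left(27 - 44\right) = \left(-43\right) \left(-17\right) = 731$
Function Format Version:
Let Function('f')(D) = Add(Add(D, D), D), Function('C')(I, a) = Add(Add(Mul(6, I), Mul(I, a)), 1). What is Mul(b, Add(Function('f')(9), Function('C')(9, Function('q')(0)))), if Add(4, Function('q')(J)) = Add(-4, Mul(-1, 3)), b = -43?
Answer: 731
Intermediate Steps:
Function('q')(J) = -11 (Function('q')(J) = Add(-4, Add(-4, Mul(-1, 3))) = Add(-4, Add(-4, -3)) = Add(-4, -7) = -11)
Function('C')(I, a) = Add(1, Mul(6, I), Mul(I, a))
Function('f')(D) = Mul(3, D) (Function('f')(D) = Add(Mul(2, D), D) = Mul(3, D))
Mul(b, Add(Function('f')(9), Function('C')(9, Function('q')(0)))) = Mul(-43, Add(Mul(3, 9), Add(1, Mul(6, 9), Mul(9, -11)))) = Mul(-43, Add(27, Add(1, 54, -99))) = Mul(-43, Add(27, -44)) = Mul(-43, -17) = 731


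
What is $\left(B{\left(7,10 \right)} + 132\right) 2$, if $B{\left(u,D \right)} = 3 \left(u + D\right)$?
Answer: $366$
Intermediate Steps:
$B{\left(u,D \right)} = 3 D + 3 u$ ($B{\left(u,D \right)} = 3 \left(D + u\right) = 3 D + 3 u$)
$\left(B{\left(7,10 \right)} + 132\right) 2 = \left(\left(3 \cdot 10 + 3 \cdot 7\right) + 132\right) 2 = \left(\left(30 + 21\right) + 132\right) 2 = \left(51 + 132\right) 2 = 183 \cdot 2 = 366$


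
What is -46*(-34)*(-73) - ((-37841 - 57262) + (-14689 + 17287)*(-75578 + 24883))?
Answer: 131686541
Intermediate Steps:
-46*(-34)*(-73) - ((-37841 - 57262) + (-14689 + 17287)*(-75578 + 24883)) = 1564*(-73) - (-95103 + 2598*(-50695)) = -114172 - (-95103 - 131705610) = -114172 - 1*(-131800713) = -114172 + 131800713 = 131686541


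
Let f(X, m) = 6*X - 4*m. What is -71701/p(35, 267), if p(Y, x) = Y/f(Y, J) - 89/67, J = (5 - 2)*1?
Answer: 951185466/15277 ≈ 62263.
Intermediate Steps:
J = 3 (J = 3*1 = 3)
f(X, m) = -4*m + 6*X
p(Y, x) = -89/67 + Y/(-12 + 6*Y) (p(Y, x) = Y/(-4*3 + 6*Y) - 89/67 = Y/(-12 + 6*Y) - 89*1/67 = Y/(-12 + 6*Y) - 89/67 = -89/67 + Y/(-12 + 6*Y))
-71701/p(35, 267) = -71701*402*(-2 + 35)/(1068 - 467*35) = -71701*13266/(1068 - 16345) = -71701/((1/402)*(1/33)*(-15277)) = -71701/(-15277/13266) = -71701*(-13266/15277) = 951185466/15277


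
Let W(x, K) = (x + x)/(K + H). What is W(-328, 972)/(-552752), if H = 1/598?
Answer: 598/489772819 ≈ 1.2210e-6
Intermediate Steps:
H = 1/598 ≈ 0.0016722
W(x, K) = 2*x/(1/598 + K) (W(x, K) = (x + x)/(K + 1/598) = (2*x)/(1/598 + K) = 2*x/(1/598 + K))
W(-328, 972)/(-552752) = (1196*(-328)/(1 + 598*972))/(-552752) = (1196*(-328)/(1 + 581256))*(-1/552752) = (1196*(-328)/581257)*(-1/552752) = (1196*(-328)*(1/581257))*(-1/552752) = -9568/14177*(-1/552752) = 598/489772819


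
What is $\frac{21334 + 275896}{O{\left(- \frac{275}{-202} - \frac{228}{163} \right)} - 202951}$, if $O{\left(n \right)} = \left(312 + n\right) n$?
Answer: $- \frac{322233426311480}{220036182114987} \approx -1.4645$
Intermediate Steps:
$O{\left(n \right)} = n \left(312 + n\right)$
$\frac{21334 + 275896}{O{\left(- \frac{275}{-202} - \frac{228}{163} \right)} - 202951} = \frac{21334 + 275896}{\left(- \frac{275}{-202} - \frac{228}{163}\right) \left(312 - \left(- \frac{275}{202} + \frac{228}{163}\right)\right) - 202951} = \frac{297230}{\left(\left(-275\right) \left(- \frac{1}{202}\right) - \frac{228}{163}\right) \left(312 - \frac{1231}{32926}\right) - 202951} = \frac{297230}{\left(\frac{275}{202} - \frac{228}{163}\right) \left(312 + \left(\frac{275}{202} - \frac{228}{163}\right)\right) - 202951} = \frac{297230}{- \frac{1231 \left(312 - \frac{1231}{32926}\right)}{32926} - 202951} = \frac{297230}{\left(- \frac{1231}{32926}\right) \frac{10271681}{32926} - 202951} = \frac{297230}{- \frac{12644439311}{1084121476} - 202951} = \frac{297230}{- \frac{220036182114987}{1084121476}} = 297230 \left(- \frac{1084121476}{220036182114987}\right) = - \frac{322233426311480}{220036182114987}$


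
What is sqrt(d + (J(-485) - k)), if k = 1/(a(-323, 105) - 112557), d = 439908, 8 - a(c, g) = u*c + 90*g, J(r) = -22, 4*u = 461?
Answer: sqrt(5619986598197154)/113031 ≈ 663.24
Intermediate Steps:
u = 461/4 (u = (1/4)*461 = 461/4 ≈ 115.25)
a(c, g) = 8 - 90*g - 461*c/4 (a(c, g) = 8 - (461*c/4 + 90*g) = 8 - (90*g + 461*c/4) = 8 + (-90*g - 461*c/4) = 8 - 90*g - 461*c/4)
k = -4/339093 (k = 1/((8 - 90*105 - 461/4*(-323)) - 112557) = 1/((8 - 9450 + 148903/4) - 112557) = 1/(111135/4 - 112557) = 1/(-339093/4) = -4/339093 ≈ -1.1796e-5)
sqrt(d + (J(-485) - k)) = sqrt(439908 + (-22 - 1*(-4/339093))) = sqrt(439908 + (-22 + 4/339093)) = sqrt(439908 - 7460042/339093) = sqrt(149162263402/339093) = sqrt(5619986598197154)/113031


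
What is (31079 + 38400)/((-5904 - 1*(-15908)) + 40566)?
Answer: 69479/50570 ≈ 1.3739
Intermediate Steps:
(31079 + 38400)/((-5904 - 1*(-15908)) + 40566) = 69479/((-5904 + 15908) + 40566) = 69479/(10004 + 40566) = 69479/50570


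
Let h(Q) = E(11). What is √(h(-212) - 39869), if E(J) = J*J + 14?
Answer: I*√39734 ≈ 199.33*I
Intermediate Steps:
E(J) = 14 + J² (E(J) = J² + 14 = 14 + J²)
h(Q) = 135 (h(Q) = 14 + 11² = 14 + 121 = 135)
√(h(-212) - 39869) = √(135 - 39869) = √(-39734) = I*√39734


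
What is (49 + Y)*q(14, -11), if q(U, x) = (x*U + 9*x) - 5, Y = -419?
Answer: 95460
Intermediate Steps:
q(U, x) = -5 + 9*x + U*x (q(U, x) = (U*x + 9*x) - 5 = (9*x + U*x) - 5 = -5 + 9*x + U*x)
(49 + Y)*q(14, -11) = (49 - 419)*(-5 + 9*(-11) + 14*(-11)) = -370*(-5 - 99 - 154) = -370*(-258) = 95460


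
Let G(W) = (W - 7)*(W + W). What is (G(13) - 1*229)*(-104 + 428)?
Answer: -23652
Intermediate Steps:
G(W) = 2*W*(-7 + W) (G(W) = (-7 + W)*(2*W) = 2*W*(-7 + W))
(G(13) - 1*229)*(-104 + 428) = (2*13*(-7 + 13) - 1*229)*(-104 + 428) = (2*13*6 - 229)*324 = (156 - 229)*324 = -73*324 = -23652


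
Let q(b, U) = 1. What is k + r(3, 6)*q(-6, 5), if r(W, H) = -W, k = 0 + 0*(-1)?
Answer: -3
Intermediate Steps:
k = 0 (k = 0 + 0 = 0)
k + r(3, 6)*q(-6, 5) = 0 - 1*3*1 = 0 - 3*1 = 0 - 3 = -3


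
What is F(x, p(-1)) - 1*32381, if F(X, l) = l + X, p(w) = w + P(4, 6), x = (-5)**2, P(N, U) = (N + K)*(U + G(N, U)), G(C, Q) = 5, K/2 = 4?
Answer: -32225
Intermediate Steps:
K = 8 (K = 2*4 = 8)
P(N, U) = (5 + U)*(8 + N) (P(N, U) = (N + 8)*(U + 5) = (8 + N)*(5 + U) = (5 + U)*(8 + N))
x = 25
p(w) = 132 + w (p(w) = w + (40 + 5*4 + 8*6 + 4*6) = w + (40 + 20 + 48 + 24) = w + 132 = 132 + w)
F(X, l) = X + l
F(x, p(-1)) - 1*32381 = (25 + (132 - 1)) - 1*32381 = (25 + 131) - 32381 = 156 - 32381 = -32225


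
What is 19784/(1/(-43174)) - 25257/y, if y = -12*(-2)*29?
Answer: -198163832931/232 ≈ -8.5415e+8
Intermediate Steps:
y = 696 (y = 24*29 = 696)
19784/(1/(-43174)) - 25257/y = 19784/(1/(-43174)) - 25257/696 = 19784/(-1/43174) - 25257*1/696 = 19784*(-43174) - 8419/232 = -854154416 - 8419/232 = -198163832931/232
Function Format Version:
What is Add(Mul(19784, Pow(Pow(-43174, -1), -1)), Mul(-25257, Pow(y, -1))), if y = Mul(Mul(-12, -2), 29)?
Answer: Rational(-198163832931, 232) ≈ -8.5415e+8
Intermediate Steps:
y = 696 (y = Mul(24, 29) = 696)
Add(Mul(19784, Pow(Pow(-43174, -1), -1)), Mul(-25257, Pow(y, -1))) = Add(Mul(19784, Pow(Pow(-43174, -1), -1)), Mul(-25257, Pow(696, -1))) = Add(Mul(19784, Pow(Rational(-1, 43174), -1)), Mul(-25257, Rational(1, 696))) = Add(Mul(19784, -43174), Rational(-8419, 232)) = Add(-854154416, Rational(-8419, 232)) = Rational(-198163832931, 232)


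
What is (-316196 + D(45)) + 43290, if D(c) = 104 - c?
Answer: -272847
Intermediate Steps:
(-316196 + D(45)) + 43290 = (-316196 + (104 - 1*45)) + 43290 = (-316196 + (104 - 45)) + 43290 = (-316196 + 59) + 43290 = -316137 + 43290 = -272847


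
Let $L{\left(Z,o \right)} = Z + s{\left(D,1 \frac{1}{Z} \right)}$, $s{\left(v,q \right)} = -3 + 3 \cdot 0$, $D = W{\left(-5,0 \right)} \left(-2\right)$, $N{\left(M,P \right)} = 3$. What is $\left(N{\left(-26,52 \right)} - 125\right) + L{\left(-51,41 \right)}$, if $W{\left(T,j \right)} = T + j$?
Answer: $-176$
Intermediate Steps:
$D = 10$ ($D = \left(-5 + 0\right) \left(-2\right) = \left(-5\right) \left(-2\right) = 10$)
$s{\left(v,q \right)} = -3$ ($s{\left(v,q \right)} = -3 + 0 = -3$)
$L{\left(Z,o \right)} = -3 + Z$ ($L{\left(Z,o \right)} = Z - 3 = -3 + Z$)
$\left(N{\left(-26,52 \right)} - 125\right) + L{\left(-51,41 \right)} = \left(3 - 125\right) - 54 = -122 - 54 = -176$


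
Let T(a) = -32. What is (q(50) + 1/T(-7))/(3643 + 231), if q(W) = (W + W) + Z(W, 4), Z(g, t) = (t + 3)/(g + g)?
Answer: 80031/3099200 ≈ 0.025823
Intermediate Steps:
Z(g, t) = (3 + t)/(2*g) (Z(g, t) = (3 + t)/((2*g)) = (3 + t)*(1/(2*g)) = (3 + t)/(2*g))
q(W) = 2*W + 7/(2*W) (q(W) = (W + W) + (3 + 4)/(2*W) = 2*W + (1/2)*7/W = 2*W + 7/(2*W))
(q(50) + 1/T(-7))/(3643 + 231) = ((2*50 + (7/2)/50) + 1/(-32))/(3643 + 231) = ((100 + (7/2)*(1/50)) - 1/32)/3874 = ((100 + 7/100) - 1/32)*(1/3874) = (10007/100 - 1/32)*(1/3874) = (80031/800)*(1/3874) = 80031/3099200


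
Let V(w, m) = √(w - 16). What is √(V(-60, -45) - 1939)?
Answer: √(-1939 + 2*I*√19) ≈ 0.09899 + 44.034*I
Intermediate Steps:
V(w, m) = √(-16 + w)
√(V(-60, -45) - 1939) = √(√(-16 - 60) - 1939) = √(√(-76) - 1939) = √(2*I*√19 - 1939) = √(-1939 + 2*I*√19)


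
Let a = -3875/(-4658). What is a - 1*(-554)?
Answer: 2584407/4658 ≈ 554.83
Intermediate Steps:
a = 3875/4658 (a = -3875*(-1/4658) = 3875/4658 ≈ 0.83190)
a - 1*(-554) = 3875/4658 - 1*(-554) = 3875/4658 + 554 = 2584407/4658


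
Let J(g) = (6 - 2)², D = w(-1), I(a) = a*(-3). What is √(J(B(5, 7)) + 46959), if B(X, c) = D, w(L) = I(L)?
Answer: 5*√1879 ≈ 216.74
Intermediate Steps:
I(a) = -3*a
w(L) = -3*L
D = 3 (D = -3*(-1) = 3)
B(X, c) = 3
J(g) = 16 (J(g) = 4² = 16)
√(J(B(5, 7)) + 46959) = √(16 + 46959) = √46975 = 5*√1879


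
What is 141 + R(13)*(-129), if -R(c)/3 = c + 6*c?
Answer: 35358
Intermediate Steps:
R(c) = -21*c (R(c) = -3*(c + 6*c) = -21*c)
141 + R(13)*(-129) = 141 - 21*13*(-129) = 141 - 273*(-129) = 141 + 35217 = 35358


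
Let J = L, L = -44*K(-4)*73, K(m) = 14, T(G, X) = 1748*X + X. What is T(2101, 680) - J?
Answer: 1234288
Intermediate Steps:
T(G, X) = 1749*X
L = -44968 (L = -44*14*73 = -616*73 = -44968)
J = -44968
T(2101, 680) - J = 1749*680 - 1*(-44968) = 1189320 + 44968 = 1234288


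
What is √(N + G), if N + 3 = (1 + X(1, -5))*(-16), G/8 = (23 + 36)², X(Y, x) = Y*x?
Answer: 3*√3101 ≈ 167.06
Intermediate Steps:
G = 27848 (G = 8*(23 + 36)² = 8*59² = 8*3481 = 27848)
N = 61 (N = -3 + (1 + 1*(-5))*(-16) = -3 + (1 - 5)*(-16) = -3 - 4*(-16) = -3 + 64 = 61)
√(N + G) = √(61 + 27848) = √27909 = 3*√3101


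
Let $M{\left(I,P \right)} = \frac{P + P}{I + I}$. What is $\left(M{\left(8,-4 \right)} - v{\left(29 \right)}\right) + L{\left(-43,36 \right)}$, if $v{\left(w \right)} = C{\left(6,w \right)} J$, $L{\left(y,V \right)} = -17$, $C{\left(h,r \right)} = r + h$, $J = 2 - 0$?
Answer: $- \frac{175}{2} \approx -87.5$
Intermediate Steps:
$J = 2$ ($J = 2 + 0 = 2$)
$C{\left(h,r \right)} = h + r$
$M{\left(I,P \right)} = \frac{P}{I}$ ($M{\left(I,P \right)} = \frac{2 P}{2 I} = 2 P \frac{1}{2 I} = \frac{P}{I}$)
$v{\left(w \right)} = 12 + 2 w$ ($v{\left(w \right)} = \left(6 + w\right) 2 = 12 + 2 w$)
$\left(M{\left(8,-4 \right)} - v{\left(29 \right)}\right) + L{\left(-43,36 \right)} = \left(- \frac{4}{8} - \left(12 + 2 \cdot 29\right)\right) - 17 = \left(\left(-4\right) \frac{1}{8} - \left(12 + 58\right)\right) - 17 = \left(- \frac{1}{2} - 70\right) - 17 = - \frac{141}{2} - 17 = - \frac{175}{2}$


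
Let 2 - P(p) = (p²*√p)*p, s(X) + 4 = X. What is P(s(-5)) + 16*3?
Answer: 50 + 2187*I ≈ 50.0 + 2187.0*I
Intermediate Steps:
s(X) = -4 + X
P(p) = 2 - p^(7/2) (P(p) = 2 - p²*√p*p = 2 - p^(5/2)*p = 2 - p^(7/2))
P(s(-5)) + 16*3 = (2 - (-4 - 5)^(7/2)) + 16*3 = (2 - (-9)^(7/2)) + 48 = (2 - (-2187)*I) + 48 = (2 + 2187*I) + 48 = 50 + 2187*I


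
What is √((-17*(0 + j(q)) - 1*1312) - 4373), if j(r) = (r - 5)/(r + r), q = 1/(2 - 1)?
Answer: I*√5651 ≈ 75.173*I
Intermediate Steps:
q = 1 (q = 1/1 = 1)
j(r) = (-5 + r)/(2*r) (j(r) = (-5 + r)/((2*r)) = (-5 + r)*(1/(2*r)) = (-5 + r)/(2*r))
√((-17*(0 + j(q)) - 1*1312) - 4373) = √((-17*(0 + (½)*(-5 + 1)/1) - 1*1312) - 4373) = √((-17*(0 + (½)*1*(-4)) - 1312) - 4373) = √((-17*(0 - 2) - 1312) - 4373) = √((-17*(-2) - 1312) - 4373) = √((34 - 1312) - 4373) = √(-1278 - 4373) = √(-5651) = I*√5651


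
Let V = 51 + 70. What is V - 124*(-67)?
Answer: 8429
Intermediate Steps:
V = 121
V - 124*(-67) = 121 - 124*(-67) = 121 + 8308 = 8429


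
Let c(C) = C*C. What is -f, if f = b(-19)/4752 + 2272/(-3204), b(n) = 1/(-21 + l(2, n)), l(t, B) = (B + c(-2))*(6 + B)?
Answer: 52183207/73589472 ≈ 0.70911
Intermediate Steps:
c(C) = C²
l(t, B) = (4 + B)*(6 + B) (l(t, B) = (B + (-2)²)*(6 + B) = (B + 4)*(6 + B) = (4 + B)*(6 + B))
b(n) = 1/(3 + n² + 10*n) (b(n) = 1/(-21 + (24 + n² + 10*n)) = 1/(3 + n² + 10*n))
f = -52183207/73589472 (f = 1/((3 + (-19)² + 10*(-19))*4752) + 2272/(-3204) = (1/4752)/(3 + 361 - 190) + 2272*(-1/3204) = (1/4752)/174 - 568/801 = (1/174)*(1/4752) - 568/801 = 1/826848 - 568/801 = -52183207/73589472 ≈ -0.70911)
-f = -1*(-52183207/73589472) = 52183207/73589472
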